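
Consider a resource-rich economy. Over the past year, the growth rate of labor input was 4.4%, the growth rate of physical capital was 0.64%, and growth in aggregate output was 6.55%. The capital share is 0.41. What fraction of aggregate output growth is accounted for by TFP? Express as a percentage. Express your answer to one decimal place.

Labor's share = 1 − 0.41 = 0.59.
Physical capital: 0.41 × 0.64 = 0.2624 pp.
Labor input: 0.59 × 4.4 = 2.596 pp.
TFP growth = 6.55 − 2.8584 = 3.6916%.
TFP share of growth = 3.6916 / 6.55 × 100 = 56.36%.

TFP accounted for 56.4% of growth.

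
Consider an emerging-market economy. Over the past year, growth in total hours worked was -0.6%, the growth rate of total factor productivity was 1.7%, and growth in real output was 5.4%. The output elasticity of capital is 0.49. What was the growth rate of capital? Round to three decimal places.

Labor's share = 1 − 0.49 = 0.51.
gY = gA + 0.51×(-0.6) + 0.49×g.
0.49×g = 5.4 − 1.7 + 0.306 = 4.006.
g = 4.006 / 0.49 = 8.17551%.

Capital grew 8.176%.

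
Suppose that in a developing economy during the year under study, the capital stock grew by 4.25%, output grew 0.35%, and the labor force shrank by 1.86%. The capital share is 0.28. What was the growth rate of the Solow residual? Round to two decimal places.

0.50%

Labor's share = 1 − 0.28 = 0.72.
The capital stock: 0.28 × 4.25 = 1.19 pp.
The labor force: 0.72 × (-1.86) = -1.3392 pp.
TFP growth = 0.35 + 0.1492 = 0.4992%.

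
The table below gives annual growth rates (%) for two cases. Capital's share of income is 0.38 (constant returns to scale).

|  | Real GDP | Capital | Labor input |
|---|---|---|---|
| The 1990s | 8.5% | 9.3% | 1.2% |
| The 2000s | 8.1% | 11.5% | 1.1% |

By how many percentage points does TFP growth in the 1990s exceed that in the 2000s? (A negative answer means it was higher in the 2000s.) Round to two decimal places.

Labor's share = 1 − 0.38 = 0.62.
The 1990s: TFP = 8.5 − 3.534 − 0.744 = 4.222%.
The 2000s: TFP = 8.1 − 4.37 − 0.682 = 3.048%.
Difference = 4.222 − (3.048) = 1.174 pp.

1.17 percentage points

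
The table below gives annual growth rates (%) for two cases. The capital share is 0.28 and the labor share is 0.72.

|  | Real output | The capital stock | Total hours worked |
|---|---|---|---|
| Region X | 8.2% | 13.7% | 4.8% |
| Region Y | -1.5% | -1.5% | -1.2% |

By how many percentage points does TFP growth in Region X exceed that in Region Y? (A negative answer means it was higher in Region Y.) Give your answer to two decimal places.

Labor's share = 1 − 0.28 = 0.72.
Region X: TFP = 8.2 − 3.836 − 3.456 = 0.908%.
Region Y: TFP = -1.5 + 0.42 + 0.864 = -0.216%.
Difference = 0.908 − (-0.216) = 1.124 pp.

1.12 percentage points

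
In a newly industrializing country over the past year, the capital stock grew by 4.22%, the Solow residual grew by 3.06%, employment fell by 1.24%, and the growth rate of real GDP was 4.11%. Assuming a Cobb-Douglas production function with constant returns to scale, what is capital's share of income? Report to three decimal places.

gY = gA + α·gK + (1−α)·gL, so gY − gA − gL = α(gK − gL).
4.11 − 3.06 + 1.24 = α × (4.22 − (-1.24)).
2.29 = 5.46 α, so α = 0.41941.

0.419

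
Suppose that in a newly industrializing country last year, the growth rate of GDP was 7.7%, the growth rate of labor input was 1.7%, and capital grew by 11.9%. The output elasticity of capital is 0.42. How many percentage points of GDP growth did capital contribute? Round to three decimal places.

4.998 percentage points

Contribution = share × growth = 0.42 × 11.9 = 4.998 pp.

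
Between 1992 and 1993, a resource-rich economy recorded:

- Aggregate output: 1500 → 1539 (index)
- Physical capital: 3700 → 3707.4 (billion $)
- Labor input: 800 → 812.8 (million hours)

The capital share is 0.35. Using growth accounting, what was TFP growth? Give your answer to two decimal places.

Aggregate output growth = (1539 − 1500) / 1500 = 2.6%.
Physical capital growth = (3707.4 − 3700) / 3700 = 0.2%.
Labor input growth = (812.8 − 800) / 800 = 1.6%.
Labor's share = 1 − 0.35 = 0.65.
Physical capital: 0.35 × 0.2 = 0.07 pp.
Labor input: 0.65 × 1.6 = 1.04 pp.
TFP growth = 2.6 − 1.11 = 1.49%.

1.49%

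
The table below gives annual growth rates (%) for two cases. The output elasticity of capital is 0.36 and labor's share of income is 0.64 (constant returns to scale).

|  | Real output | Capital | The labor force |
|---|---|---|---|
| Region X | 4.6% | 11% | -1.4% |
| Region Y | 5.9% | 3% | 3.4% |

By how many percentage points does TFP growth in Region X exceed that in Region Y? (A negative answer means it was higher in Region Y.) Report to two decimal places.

Labor's share = 1 − 0.36 = 0.64.
Region X: TFP = 4.6 − 3.96 + 0.896 = 1.536%.
Region Y: TFP = 5.9 − 1.08 − 2.176 = 2.644%.
Difference = 1.536 − (2.644) = -1.108 pp.

-1.11 percentage points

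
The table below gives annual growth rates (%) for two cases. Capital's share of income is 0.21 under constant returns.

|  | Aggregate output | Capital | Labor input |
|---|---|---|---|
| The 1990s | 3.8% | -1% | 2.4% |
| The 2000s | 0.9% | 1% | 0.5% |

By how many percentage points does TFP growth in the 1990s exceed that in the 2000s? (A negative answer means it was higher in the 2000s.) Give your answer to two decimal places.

Labor's share = 1 − 0.21 = 0.79.
The 1990s: TFP = 3.8 + 0.21 − 1.896 = 2.114%.
The 2000s: TFP = 0.9 − 0.21 − 0.395 = 0.295%.
Difference = 2.114 − (0.295) = 1.819 pp.

1.82 percentage points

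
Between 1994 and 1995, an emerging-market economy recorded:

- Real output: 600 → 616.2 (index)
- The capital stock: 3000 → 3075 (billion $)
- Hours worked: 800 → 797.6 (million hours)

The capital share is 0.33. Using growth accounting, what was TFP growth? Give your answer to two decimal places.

Real output growth = (616.2 − 600) / 600 = 2.7%.
The capital stock growth = (3075 − 3000) / 3000 = 2.5%.
Hours worked growth = (797.6 − 800) / 800 = -0.3%.
Labor's share = 1 − 0.33 = 0.67.
The capital stock: 0.33 × 2.5 = 0.825 pp.
Hours worked: 0.67 × (-0.3) = -0.201 pp.
TFP growth = 2.7 − 0.624 = 2.076%.

2.08%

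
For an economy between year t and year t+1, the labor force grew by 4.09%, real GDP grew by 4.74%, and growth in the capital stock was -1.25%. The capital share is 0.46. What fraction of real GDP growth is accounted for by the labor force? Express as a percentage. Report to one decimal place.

Labor's share = 1 − 0.46 = 0.54.
The labor force contributed 0.54 × 4.09 = 2.2086 pp.
Share of growth = 2.2086 / 4.74 × 100 = 46.595%.

The labor force accounted for 46.6% of growth.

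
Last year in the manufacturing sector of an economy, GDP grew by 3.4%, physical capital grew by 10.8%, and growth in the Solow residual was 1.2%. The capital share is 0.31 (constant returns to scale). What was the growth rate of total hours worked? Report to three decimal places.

Labor's share = 1 − 0.31 = 0.69.
gY = gA + 0.31×10.8 + 0.69×g.
0.69×g = 3.4 − 1.2 − 3.348 = -1.148.
g = -1.148 / 0.69 = -1.66377%.

-1.664%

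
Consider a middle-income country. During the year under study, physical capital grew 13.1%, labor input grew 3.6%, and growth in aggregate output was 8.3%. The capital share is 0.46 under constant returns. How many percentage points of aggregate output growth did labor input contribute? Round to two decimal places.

Labor's share = 1 − 0.46 = 0.54.
Contribution = share × growth = 0.54 × 3.6 = 1.944 pp.

1.94 percentage points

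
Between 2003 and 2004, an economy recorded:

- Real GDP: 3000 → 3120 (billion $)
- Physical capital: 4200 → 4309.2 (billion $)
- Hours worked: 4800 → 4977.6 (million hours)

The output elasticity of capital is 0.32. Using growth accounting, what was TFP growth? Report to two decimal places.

Real GDP growth = (3120 − 3000) / 3000 = 4%.
Physical capital growth = (4309.2 − 4200) / 4200 = 2.6%.
Hours worked growth = (4977.6 − 4800) / 4800 = 3.7%.
Labor's share = 1 − 0.32 = 0.68.
Physical capital: 0.32 × 2.6 = 0.832 pp.
Hours worked: 0.68 × 3.7 = 2.516 pp.
TFP growth = 4 − 3.348 = 0.652%.

0.65%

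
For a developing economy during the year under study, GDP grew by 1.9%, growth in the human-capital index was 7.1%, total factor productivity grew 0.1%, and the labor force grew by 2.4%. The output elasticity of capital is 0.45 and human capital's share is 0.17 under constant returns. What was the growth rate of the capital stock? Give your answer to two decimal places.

Labor's share = 1 − 0.45 − 0.17 = 0.38.
gY = gA + 0.17×7.1 + 0.38×2.4 + 0.45×g.
0.45×g = 1.9 − 0.1 − 2.119 = -0.319.
g = -0.319 / 0.45 = -0.7089%.

-0.71%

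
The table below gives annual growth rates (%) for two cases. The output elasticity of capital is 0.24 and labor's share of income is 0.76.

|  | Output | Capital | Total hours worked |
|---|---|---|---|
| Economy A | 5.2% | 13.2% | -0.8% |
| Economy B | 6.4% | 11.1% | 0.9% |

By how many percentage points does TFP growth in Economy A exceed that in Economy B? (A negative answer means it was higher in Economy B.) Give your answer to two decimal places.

Labor's share = 1 − 0.24 = 0.76.
Economy A: TFP = 5.2 − 3.168 + 0.608 = 2.64%.
Economy B: TFP = 6.4 − 2.664 − 0.684 = 3.052%.
Difference = 2.64 − (3.052) = -0.412 pp.

-0.41 percentage points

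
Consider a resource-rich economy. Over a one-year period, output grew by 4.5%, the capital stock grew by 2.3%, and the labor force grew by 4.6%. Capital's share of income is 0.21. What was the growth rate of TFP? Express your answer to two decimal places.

TFP growth was 0.38%.

Labor's share = 1 − 0.21 = 0.79.
The capital stock: 0.21 × 2.3 = 0.483 pp.
The labor force: 0.79 × 4.6 = 3.634 pp.
TFP growth = 4.5 − 4.117 = 0.383%.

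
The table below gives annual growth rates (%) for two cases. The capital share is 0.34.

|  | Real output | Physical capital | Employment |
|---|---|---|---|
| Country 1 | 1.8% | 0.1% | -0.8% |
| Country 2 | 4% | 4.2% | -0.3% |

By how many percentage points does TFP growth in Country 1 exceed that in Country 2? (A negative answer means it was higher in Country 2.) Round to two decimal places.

-0.48 percentage points

Labor's share = 1 − 0.34 = 0.66.
Country 1: TFP = 1.8 − 0.034 + 0.528 = 2.294%.
Country 2: TFP = 4 − 1.428 + 0.198 = 2.77%.
Difference = 2.294 − (2.77) = -0.476 pp.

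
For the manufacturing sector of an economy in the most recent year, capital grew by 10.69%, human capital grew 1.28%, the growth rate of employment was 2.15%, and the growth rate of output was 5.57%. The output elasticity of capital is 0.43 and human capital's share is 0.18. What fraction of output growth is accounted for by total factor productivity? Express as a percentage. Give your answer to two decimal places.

Labor's share = 1 − 0.43 − 0.18 = 0.39.
Capital: 0.43 × 10.69 = 4.5967 pp.
Human capital: 0.18 × 1.28 = 0.2304 pp.
Employment: 0.39 × 2.15 = 0.8385 pp.
TFP growth = 5.57 − 5.6656 = -0.0956%.
TFP share of growth = -0.0956 / 5.57 × 100 = -1.7163%.

-1.72%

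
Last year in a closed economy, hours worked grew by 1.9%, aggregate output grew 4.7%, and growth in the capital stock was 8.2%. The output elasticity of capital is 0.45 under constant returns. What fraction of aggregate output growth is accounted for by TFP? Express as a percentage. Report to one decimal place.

TFP accounted for -0.7% of growth.

Labor's share = 1 − 0.45 = 0.55.
The capital stock: 0.45 × 8.2 = 3.69 pp.
Hours worked: 0.55 × 1.9 = 1.045 pp.
TFP growth = 4.7 − 4.735 = -0.035%.
TFP share of growth = -0.035 / 4.7 × 100 = -0.745%.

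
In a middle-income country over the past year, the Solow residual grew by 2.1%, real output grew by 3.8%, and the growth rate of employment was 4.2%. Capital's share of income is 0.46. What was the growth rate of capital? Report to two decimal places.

Labor's share = 1 − 0.46 = 0.54.
gY = gA + 0.54×4.2 + 0.46×g.
0.46×g = 3.8 − 2.1 − 2.268 = -0.568.
g = -0.568 / 0.46 = -1.2348%.

-1.23%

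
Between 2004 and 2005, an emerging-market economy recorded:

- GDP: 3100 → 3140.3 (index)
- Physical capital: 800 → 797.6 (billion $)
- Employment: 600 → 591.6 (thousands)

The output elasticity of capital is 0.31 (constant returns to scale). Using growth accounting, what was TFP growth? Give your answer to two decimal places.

2.36%

GDP growth = (3140.3 − 3100) / 3100 = 1.3%.
Physical capital growth = (797.6 − 800) / 800 = -0.3%.
Employment growth = (591.6 − 600) / 600 = -1.4%.
Labor's share = 1 − 0.31 = 0.69.
Physical capital: 0.31 × (-0.3) = -0.093 pp.
Employment: 0.69 × (-1.4) = -0.966 pp.
TFP growth = 1.3 + 1.059 = 2.359%.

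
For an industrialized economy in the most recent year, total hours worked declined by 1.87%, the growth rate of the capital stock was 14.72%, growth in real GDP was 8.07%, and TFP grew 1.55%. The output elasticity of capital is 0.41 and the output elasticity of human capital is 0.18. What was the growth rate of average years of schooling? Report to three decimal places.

6.953%

Labor's share = 1 − 0.41 − 0.18 = 0.41.
gY = gA + 0.41×14.72 + 0.41×(-1.87) + 0.18×g.
0.18×g = 8.07 − 1.55 − 5.2685 = 1.2515.
g = 1.2515 / 0.18 = 6.95278%.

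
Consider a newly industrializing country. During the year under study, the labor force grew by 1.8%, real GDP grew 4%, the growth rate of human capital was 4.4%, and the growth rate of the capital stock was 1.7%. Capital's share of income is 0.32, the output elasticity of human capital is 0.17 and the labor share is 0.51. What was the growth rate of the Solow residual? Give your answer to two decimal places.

Labor's share = 1 − 0.32 − 0.17 = 0.51.
The capital stock: 0.32 × 1.7 = 0.544 pp.
Human capital: 0.17 × 4.4 = 0.748 pp.
The labor force: 0.51 × 1.8 = 0.918 pp.
TFP growth = 4 − 2.21 = 1.79%.

The Solow residual grew 1.79%.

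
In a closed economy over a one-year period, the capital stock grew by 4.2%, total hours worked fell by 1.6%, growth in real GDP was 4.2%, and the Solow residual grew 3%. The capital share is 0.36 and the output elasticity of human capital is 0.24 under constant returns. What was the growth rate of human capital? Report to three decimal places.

Labor's share = 1 − 0.36 − 0.24 = 0.4.
gY = gA + 0.36×4.2 + 0.4×(-1.6) + 0.24×g.
0.24×g = 4.2 − 3 − 0.872 = 0.328.
g = 0.328 / 0.24 = 1.36667%.

Human capital growth was 1.367%.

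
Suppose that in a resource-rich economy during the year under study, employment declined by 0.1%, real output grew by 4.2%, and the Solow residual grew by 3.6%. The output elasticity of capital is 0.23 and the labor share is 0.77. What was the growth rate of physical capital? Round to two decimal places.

2.94%

Labor's share = 1 − 0.23 = 0.77.
gY = gA + 0.77×(-0.1) + 0.23×g.
0.23×g = 4.2 − 3.6 + 0.077 = 0.677.
g = 0.677 / 0.23 = 2.9435%.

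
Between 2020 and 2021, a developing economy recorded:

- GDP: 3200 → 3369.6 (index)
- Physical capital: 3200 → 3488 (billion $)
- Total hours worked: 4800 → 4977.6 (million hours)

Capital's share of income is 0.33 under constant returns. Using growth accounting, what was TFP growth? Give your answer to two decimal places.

GDP growth = (3369.6 − 3200) / 3200 = 5.3%.
Physical capital growth = (3488 − 3200) / 3200 = 9%.
Total hours worked growth = (4977.6 − 4800) / 4800 = 3.7%.
Labor's share = 1 − 0.33 = 0.67.
Physical capital: 0.33 × 9 = 2.97 pp.
Total hours worked: 0.67 × 3.7 = 2.479 pp.
TFP growth = 5.3 − 5.449 = -0.149%.

-0.15%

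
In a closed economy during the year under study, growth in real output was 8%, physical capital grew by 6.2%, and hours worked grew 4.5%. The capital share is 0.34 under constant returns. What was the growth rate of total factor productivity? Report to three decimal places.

Total factor productivity growth was 2.922%.

Labor's share = 1 − 0.34 = 0.66.
Physical capital: 0.34 × 6.2 = 2.108 pp.
Hours worked: 0.66 × 4.5 = 2.97 pp.
TFP growth = 8 − 5.078 = 2.922%.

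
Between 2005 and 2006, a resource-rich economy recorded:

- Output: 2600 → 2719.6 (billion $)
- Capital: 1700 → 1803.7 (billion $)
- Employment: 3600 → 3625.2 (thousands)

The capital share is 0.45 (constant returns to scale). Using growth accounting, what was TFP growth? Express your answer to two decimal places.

Output growth = (2719.6 − 2600) / 2600 = 4.6%.
Capital growth = (1803.7 − 1700) / 1700 = 6.1%.
Employment growth = (3625.2 − 3600) / 3600 = 0.7%.
Labor's share = 1 − 0.45 = 0.55.
Capital: 0.45 × 6.1 = 2.745 pp.
Employment: 0.55 × 0.7 = 0.385 pp.
TFP growth = 4.6 − 3.13 = 1.47%.

1.47%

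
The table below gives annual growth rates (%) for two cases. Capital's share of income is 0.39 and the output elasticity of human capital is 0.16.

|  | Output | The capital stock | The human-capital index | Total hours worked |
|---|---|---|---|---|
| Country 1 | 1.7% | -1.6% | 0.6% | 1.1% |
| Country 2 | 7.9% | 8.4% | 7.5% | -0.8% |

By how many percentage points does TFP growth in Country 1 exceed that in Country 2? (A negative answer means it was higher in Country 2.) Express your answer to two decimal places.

-2.05 percentage points

Labor's share = 1 − 0.39 − 0.16 = 0.45.
Country 1: TFP = 1.7 + 0.624 − 0.096 − 0.495 = 1.733%.
Country 2: TFP = 7.9 − 3.276 − 1.2 + 0.36 = 3.784%.
Difference = 1.733 − (3.784) = -2.051 pp.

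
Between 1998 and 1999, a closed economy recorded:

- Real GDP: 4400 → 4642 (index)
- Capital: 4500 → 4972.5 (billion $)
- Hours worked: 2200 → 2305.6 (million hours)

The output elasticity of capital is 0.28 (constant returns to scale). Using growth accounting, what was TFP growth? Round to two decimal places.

-0.90%

Real GDP growth = (4642 − 4400) / 4400 = 5.5%.
Capital growth = (4972.5 − 4500) / 4500 = 10.5%.
Hours worked growth = (2305.6 − 2200) / 2200 = 4.8%.
Labor's share = 1 − 0.28 = 0.72.
Capital: 0.28 × 10.5 = 2.94 pp.
Hours worked: 0.72 × 4.8 = 3.456 pp.
TFP growth = 5.5 − 6.396 = -0.896%.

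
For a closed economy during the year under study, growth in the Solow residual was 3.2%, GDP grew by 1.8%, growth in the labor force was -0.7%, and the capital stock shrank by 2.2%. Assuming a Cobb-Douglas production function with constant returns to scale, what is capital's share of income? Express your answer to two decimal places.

gY = gA + α·gK + (1−α)·gL, so gY − gA − gL = α(gK − gL).
1.8 − 3.2 + 0.7 = α × (-2.2 − (-0.7)).
-0.7 = -1.5 α, so α = 0.4667.

Capital's share of income is 0.47.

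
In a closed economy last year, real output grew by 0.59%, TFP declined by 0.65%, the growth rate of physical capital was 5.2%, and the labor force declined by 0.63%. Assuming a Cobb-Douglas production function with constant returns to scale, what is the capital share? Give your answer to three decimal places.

α = 0.321

gY = gA + α·gK + (1−α)·gL, so gY − gA − gL = α(gK − gL).
0.59 + 0.65 + 0.63 = α × (5.2 − (-0.63)).
1.87 = 5.83 α, so α = 0.32075.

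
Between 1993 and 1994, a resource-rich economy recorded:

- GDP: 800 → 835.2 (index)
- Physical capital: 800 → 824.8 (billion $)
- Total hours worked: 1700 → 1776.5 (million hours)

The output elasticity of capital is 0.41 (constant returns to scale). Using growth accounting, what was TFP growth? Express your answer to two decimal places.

GDP growth = (835.2 − 800) / 800 = 4.4%.
Physical capital growth = (824.8 − 800) / 800 = 3.1%.
Total hours worked growth = (1776.5 − 1700) / 1700 = 4.5%.
Labor's share = 1 − 0.41 = 0.59.
Physical capital: 0.41 × 3.1 = 1.271 pp.
Total hours worked: 0.59 × 4.5 = 2.655 pp.
TFP growth = 4.4 − 3.926 = 0.474%.

TFP growth was 0.47%.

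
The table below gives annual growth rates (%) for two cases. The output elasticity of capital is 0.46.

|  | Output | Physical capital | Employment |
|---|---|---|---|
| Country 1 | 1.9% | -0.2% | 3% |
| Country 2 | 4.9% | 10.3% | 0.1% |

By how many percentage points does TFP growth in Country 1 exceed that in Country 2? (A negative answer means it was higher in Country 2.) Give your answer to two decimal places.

Labor's share = 1 − 0.46 = 0.54.
Country 1: TFP = 1.9 + 0.092 − 1.62 = 0.372%.
Country 2: TFP = 4.9 − 4.738 − 0.054 = 0.108%.
Difference = 0.372 − (0.108) = 0.264 pp.

0.26 percentage points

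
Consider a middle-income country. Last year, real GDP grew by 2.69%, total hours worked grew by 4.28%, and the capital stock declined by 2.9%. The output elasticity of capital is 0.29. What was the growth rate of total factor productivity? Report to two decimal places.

Total factor productivity grew 0.49%.

Labor's share = 1 − 0.29 = 0.71.
The capital stock: 0.29 × (-2.9) = -0.841 pp.
Total hours worked: 0.71 × 4.28 = 3.0388 pp.
TFP growth = 2.69 − 2.1978 = 0.4922%.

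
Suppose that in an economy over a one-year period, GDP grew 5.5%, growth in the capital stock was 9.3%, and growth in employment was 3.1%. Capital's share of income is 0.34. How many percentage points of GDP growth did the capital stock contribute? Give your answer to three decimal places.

Contribution = share × growth = 0.34 × 9.3 = 3.162 pp.

3.162 percentage points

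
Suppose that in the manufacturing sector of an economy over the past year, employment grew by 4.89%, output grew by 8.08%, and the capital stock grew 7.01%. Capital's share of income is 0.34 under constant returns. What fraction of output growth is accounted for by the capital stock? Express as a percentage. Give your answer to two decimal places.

29.50%

The capital stock contributed 0.34 × 7.01 = 2.3834 pp.
Share of growth = 2.3834 / 8.08 × 100 = 29.4975%.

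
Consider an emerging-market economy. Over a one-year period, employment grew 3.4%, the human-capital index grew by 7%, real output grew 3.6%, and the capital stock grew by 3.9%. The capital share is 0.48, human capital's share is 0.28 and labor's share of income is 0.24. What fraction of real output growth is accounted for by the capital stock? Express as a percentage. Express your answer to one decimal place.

The capital stock contributed 0.48 × 3.9 = 1.872 pp.
Share of growth = 1.872 / 3.6 × 100 = 52%.

The capital stock accounted for 52.0% of growth.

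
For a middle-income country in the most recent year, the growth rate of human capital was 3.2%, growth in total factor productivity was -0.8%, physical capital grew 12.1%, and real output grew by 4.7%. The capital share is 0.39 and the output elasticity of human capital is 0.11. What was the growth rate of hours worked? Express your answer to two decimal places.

0.86%

Labor's share = 1 − 0.39 − 0.11 = 0.5.
gY = gA + 0.39×12.1 + 0.11×3.2 + 0.5×g.
0.5×g = 4.7 + 0.8 − 5.071 = 0.429.
g = 0.429 / 0.5 = 0.858%.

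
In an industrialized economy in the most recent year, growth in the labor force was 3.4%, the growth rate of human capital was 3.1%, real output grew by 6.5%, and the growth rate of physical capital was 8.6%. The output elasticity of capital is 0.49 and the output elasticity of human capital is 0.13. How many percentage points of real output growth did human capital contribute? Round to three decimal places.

Contribution = share × growth = 0.13 × 3.1 = 0.403 pp.

0.403 pp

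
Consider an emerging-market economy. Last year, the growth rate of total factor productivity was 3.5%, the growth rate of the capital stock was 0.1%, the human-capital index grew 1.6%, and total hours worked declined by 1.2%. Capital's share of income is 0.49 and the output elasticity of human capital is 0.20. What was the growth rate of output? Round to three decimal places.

Labor's share = 1 − 0.49 − 0.2 = 0.31.
The capital stock: 0.49 × 0.1 = 0.049 pp.
The human-capital index: 0.2 × 1.6 = 0.32 pp.
Total hours worked: 0.31 × (-1.2) = -0.372 pp.
Output growth = 3.5 + (-0.003) = 3.497%.

3.497%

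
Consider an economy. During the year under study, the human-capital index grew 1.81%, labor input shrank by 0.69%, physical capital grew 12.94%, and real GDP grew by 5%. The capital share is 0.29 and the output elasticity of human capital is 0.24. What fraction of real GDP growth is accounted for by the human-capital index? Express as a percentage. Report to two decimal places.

8.69%

The human-capital index contributed 0.24 × 1.81 = 0.4344 pp.
Share of growth = 0.4344 / 5 × 100 = 8.688%.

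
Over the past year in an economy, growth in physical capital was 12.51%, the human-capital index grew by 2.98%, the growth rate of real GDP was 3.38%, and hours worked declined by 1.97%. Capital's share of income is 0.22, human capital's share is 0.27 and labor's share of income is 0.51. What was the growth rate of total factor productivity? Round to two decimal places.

0.83%

Labor's share = 1 − 0.22 − 0.27 = 0.51.
Physical capital: 0.22 × 12.51 = 2.7522 pp.
The human-capital index: 0.27 × 2.98 = 0.8046 pp.
Hours worked: 0.51 × (-1.97) = -1.0047 pp.
TFP growth = 3.38 − 2.5521 = 0.8279%.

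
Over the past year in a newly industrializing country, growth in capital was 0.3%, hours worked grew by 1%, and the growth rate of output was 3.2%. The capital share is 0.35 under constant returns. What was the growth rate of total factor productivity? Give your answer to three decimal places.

Labor's share = 1 − 0.35 = 0.65.
Capital: 0.35 × 0.3 = 0.105 pp.
Hours worked: 0.65 × 1 = 0.65 pp.
TFP growth = 3.2 − 0.755 = 2.445%.

2.445%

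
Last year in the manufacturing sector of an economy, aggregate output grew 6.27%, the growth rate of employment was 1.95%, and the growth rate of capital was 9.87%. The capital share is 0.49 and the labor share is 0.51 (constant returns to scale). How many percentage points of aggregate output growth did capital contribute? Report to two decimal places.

Contribution = share × growth = 0.49 × 9.87 = 4.8363 pp.

4.84 pp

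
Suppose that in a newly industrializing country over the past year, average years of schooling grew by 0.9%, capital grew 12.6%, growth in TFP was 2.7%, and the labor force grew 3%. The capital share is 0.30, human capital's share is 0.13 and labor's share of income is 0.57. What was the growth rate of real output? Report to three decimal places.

Labor's share = 1 − 0.3 − 0.13 = 0.57.
Capital: 0.3 × 12.6 = 3.78 pp.
Average years of schooling: 0.13 × 0.9 = 0.117 pp.
The labor force: 0.57 × 3 = 1.71 pp.
Output growth = 2.7 + 5.607 = 8.307%.

Real output grew 8.307%.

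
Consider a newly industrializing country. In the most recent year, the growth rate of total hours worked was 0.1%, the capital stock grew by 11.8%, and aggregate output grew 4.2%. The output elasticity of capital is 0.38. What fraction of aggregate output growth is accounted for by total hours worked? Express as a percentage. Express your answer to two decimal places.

Labor's share = 1 − 0.38 = 0.62.
Total hours worked contributed 0.62 × 0.1 = 0.062 pp.
Share of growth = 0.062 / 4.2 × 100 = 1.4762%.

Total hours worked accounted for 1.48% of growth.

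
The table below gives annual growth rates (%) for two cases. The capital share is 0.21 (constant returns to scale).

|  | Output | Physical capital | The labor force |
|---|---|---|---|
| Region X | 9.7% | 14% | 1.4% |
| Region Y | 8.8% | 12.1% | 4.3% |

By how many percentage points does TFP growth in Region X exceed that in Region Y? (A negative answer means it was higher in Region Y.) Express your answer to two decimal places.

Labor's share = 1 − 0.21 = 0.79.
Region X: TFP = 9.7 − 2.94 − 1.106 = 5.654%.
Region Y: TFP = 8.8 − 2.541 − 3.397 = 2.862%.
Difference = 5.654 − (2.862) = 2.792 pp.

2.79 percentage points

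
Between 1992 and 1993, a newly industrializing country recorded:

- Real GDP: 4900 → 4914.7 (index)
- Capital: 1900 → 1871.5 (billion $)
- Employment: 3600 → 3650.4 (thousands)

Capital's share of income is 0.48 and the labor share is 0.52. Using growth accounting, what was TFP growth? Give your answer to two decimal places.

Real GDP growth = (4914.7 − 4900) / 4900 = 0.3%.
Capital growth = (1871.5 − 1900) / 1900 = -1.5%.
Employment growth = (3650.4 − 3600) / 3600 = 1.4%.
Labor's share = 1 − 0.48 = 0.52.
Capital: 0.48 × (-1.5) = -0.72 pp.
Employment: 0.52 × 1.4 = 0.728 pp.
TFP growth = 0.3 − 0.008 = 0.292%.

TFP grew 0.29%.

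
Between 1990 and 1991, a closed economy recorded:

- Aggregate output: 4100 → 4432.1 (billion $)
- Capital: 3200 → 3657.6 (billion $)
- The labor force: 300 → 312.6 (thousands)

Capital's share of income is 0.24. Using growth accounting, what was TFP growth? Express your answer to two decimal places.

Aggregate output growth = (4432.1 − 4100) / 4100 = 8.1%.
Capital growth = (3657.6 − 3200) / 3200 = 14.3%.
The labor force growth = (312.6 − 300) / 300 = 4.2%.
Labor's share = 1 − 0.24 = 0.76.
Capital: 0.24 × 14.3 = 3.432 pp.
The labor force: 0.76 × 4.2 = 3.192 pp.
TFP growth = 8.1 − 6.624 = 1.476%.

1.48%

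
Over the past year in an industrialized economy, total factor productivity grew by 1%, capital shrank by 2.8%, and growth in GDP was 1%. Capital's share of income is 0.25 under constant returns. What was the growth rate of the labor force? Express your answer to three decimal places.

Labor's share = 1 − 0.25 = 0.75.
gY = gA + 0.25×(-2.8) + 0.75×g.
0.75×g = 1 − 1 + 0.7 = 0.7.
g = 0.7 / 0.75 = 0.93333%.

0.933%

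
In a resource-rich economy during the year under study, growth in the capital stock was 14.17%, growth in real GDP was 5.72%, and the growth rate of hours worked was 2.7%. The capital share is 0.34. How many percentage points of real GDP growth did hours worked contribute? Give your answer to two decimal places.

1.78

Labor's share = 1 − 0.34 = 0.66.
Contribution = share × growth = 0.66 × 2.7 = 1.782 pp.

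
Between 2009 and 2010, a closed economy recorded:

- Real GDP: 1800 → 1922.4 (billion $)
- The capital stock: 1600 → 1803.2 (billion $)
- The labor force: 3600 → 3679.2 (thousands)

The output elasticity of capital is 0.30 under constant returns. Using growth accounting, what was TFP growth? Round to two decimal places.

Real GDP growth = (1922.4 − 1800) / 1800 = 6.8%.
The capital stock growth = (1803.2 − 1600) / 1600 = 12.7%.
The labor force growth = (3679.2 − 3600) / 3600 = 2.2%.
Labor's share = 1 − 0.3 = 0.7.
The capital stock: 0.3 × 12.7 = 3.81 pp.
The labor force: 0.7 × 2.2 = 1.54 pp.
TFP growth = 6.8 − 5.35 = 1.45%.

TFP growth was 1.45%.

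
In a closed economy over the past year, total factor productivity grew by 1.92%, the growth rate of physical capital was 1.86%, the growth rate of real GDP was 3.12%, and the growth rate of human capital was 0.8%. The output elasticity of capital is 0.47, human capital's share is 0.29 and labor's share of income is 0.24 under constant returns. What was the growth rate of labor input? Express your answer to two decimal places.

0.39%

Labor's share = 1 − 0.47 − 0.29 = 0.24.
gY = gA + 0.47×1.86 + 0.29×0.8 + 0.24×g.
0.24×g = 3.12 − 1.92 − 1.1062 = 0.0938.
g = 0.0938 / 0.24 = 0.3908%.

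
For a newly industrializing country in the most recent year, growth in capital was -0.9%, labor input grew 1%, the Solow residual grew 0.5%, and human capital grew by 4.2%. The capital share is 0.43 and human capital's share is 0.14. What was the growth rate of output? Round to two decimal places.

Labor's share = 1 − 0.43 − 0.14 = 0.43.
Capital: 0.43 × (-0.9) = -0.387 pp.
Human capital: 0.14 × 4.2 = 0.588 pp.
Labor input: 0.43 × 1 = 0.43 pp.
Output growth = 0.5 + 0.631 = 1.131%.

Output growth was 1.13%.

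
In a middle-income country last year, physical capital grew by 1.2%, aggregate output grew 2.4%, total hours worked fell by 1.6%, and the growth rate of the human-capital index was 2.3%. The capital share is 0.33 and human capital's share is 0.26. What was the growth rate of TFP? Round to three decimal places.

Labor's share = 1 − 0.33 − 0.26 = 0.41.
Physical capital: 0.33 × 1.2 = 0.396 pp.
The human-capital index: 0.26 × 2.3 = 0.598 pp.
Total hours worked: 0.41 × (-1.6) = -0.656 pp.
TFP growth = 2.4 − 0.338 = 2.062%.

TFP growth was 2.062%.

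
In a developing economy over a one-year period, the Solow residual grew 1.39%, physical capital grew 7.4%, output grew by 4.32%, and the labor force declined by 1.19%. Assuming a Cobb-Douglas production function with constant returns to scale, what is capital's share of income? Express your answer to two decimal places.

gY = gA + α·gK + (1−α)·gL, so gY − gA − gL = α(gK − gL).
4.32 − 1.39 + 1.19 = α × (7.4 − (-1.19)).
4.12 = 8.59 α, so α = 0.4796.

Capital's share of income is 0.48.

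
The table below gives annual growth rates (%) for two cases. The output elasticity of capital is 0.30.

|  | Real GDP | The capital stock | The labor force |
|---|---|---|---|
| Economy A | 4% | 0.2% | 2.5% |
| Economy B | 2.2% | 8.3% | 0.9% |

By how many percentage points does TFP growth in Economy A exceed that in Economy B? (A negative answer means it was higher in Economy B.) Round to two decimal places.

Labor's share = 1 − 0.3 = 0.7.
Economy A: TFP = 4 − 0.06 − 1.75 = 2.19%.
Economy B: TFP = 2.2 − 2.49 − 0.63 = -0.92%.
Difference = 2.19 − (-0.92) = 3.11 pp.

3.11 percentage points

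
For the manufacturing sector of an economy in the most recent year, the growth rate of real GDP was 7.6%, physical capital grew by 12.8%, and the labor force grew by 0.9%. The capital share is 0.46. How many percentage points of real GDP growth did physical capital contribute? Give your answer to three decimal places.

Contribution = share × growth = 0.46 × 12.8 = 5.888 pp.

5.888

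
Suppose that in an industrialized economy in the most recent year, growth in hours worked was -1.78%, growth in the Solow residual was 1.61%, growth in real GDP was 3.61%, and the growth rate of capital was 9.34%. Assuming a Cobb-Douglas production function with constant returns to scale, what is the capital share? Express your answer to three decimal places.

α = 0.340

gY = gA + α·gK + (1−α)·gL, so gY − gA − gL = α(gK − gL).
3.61 − 1.61 + 1.78 = α × (9.34 − (-1.78)).
3.78 = 11.12 α, so α = 0.33993.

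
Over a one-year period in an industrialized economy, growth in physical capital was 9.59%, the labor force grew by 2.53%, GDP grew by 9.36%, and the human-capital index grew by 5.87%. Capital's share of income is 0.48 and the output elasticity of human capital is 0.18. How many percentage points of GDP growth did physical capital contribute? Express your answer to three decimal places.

4.603

Contribution = share × growth = 0.48 × 9.59 = 4.6032 pp.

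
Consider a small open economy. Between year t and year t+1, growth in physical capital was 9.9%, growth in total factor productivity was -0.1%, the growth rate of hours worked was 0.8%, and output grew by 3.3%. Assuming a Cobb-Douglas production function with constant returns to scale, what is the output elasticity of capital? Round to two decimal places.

α = 0.29

gY = gA + α·gK + (1−α)·gL, so gY − gA − gL = α(gK − gL).
3.3 + 0.1 − 0.8 = α × (9.9 − 0.8).
2.6 = 9.1 α, so α = 0.2857.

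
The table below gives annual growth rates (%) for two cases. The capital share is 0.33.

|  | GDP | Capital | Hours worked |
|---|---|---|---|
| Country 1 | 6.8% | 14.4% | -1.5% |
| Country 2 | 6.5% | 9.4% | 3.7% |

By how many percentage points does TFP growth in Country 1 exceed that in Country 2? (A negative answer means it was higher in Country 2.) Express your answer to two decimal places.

2.13 percentage points

Labor's share = 1 − 0.33 = 0.67.
Country 1: TFP = 6.8 − 4.752 + 1.005 = 3.053%.
Country 2: TFP = 6.5 − 3.102 − 2.479 = 0.919%.
Difference = 3.053 − (0.919) = 2.134 pp.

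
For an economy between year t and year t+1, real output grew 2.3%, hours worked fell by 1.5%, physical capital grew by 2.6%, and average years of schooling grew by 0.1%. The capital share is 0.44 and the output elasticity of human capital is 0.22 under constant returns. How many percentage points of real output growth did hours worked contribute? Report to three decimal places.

Labor's share = 1 − 0.44 − 0.22 = 0.34.
Contribution = share × growth = 0.34 × (-1.5) = -0.51 pp.

-0.510 percentage points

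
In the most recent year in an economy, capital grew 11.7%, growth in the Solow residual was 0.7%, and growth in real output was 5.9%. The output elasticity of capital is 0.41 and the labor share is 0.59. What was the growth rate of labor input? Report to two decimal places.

0.68%

Labor's share = 1 − 0.41 = 0.59.
gY = gA + 0.41×11.7 + 0.59×g.
0.59×g = 5.9 − 0.7 − 4.797 = 0.403.
g = 0.403 / 0.59 = 0.6831%.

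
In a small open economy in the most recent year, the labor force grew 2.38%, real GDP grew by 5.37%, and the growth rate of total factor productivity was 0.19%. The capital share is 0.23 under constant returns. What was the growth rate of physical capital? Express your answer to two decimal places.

14.55%

Labor's share = 1 − 0.23 = 0.77.
gY = gA + 0.77×2.38 + 0.23×g.
0.23×g = 5.37 − 0.19 − 1.8326 = 3.3474.
g = 3.3474 / 0.23 = 14.5539%.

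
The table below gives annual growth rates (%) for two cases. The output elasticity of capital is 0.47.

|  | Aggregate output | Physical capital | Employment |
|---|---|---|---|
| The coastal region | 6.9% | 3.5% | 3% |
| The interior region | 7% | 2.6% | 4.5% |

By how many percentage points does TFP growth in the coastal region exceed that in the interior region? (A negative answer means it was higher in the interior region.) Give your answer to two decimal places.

Labor's share = 1 − 0.47 = 0.53.
The coastal region: TFP = 6.9 − 1.645 − 1.59 = 3.665%.
The interior region: TFP = 7 − 1.222 − 2.385 = 3.393%.
Difference = 3.665 − (3.393) = 0.272 pp.

0.27 percentage points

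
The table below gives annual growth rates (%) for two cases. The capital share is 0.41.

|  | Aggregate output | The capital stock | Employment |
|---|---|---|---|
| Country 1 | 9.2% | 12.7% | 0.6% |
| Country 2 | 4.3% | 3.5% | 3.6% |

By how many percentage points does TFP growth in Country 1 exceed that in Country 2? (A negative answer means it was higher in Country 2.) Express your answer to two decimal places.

Labor's share = 1 − 0.41 = 0.59.
Country 1: TFP = 9.2 − 5.207 − 0.354 = 3.639%.
Country 2: TFP = 4.3 − 1.435 − 2.124 = 0.741%.
Difference = 3.639 − (0.741) = 2.898 pp.

2.90 percentage points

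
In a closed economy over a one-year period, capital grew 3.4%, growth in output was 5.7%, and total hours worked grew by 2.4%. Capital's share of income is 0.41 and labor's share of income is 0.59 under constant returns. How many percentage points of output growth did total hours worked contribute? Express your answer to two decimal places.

1.42

Labor's share = 1 − 0.41 = 0.59.
Contribution = share × growth = 0.59 × 2.4 = 1.416 pp.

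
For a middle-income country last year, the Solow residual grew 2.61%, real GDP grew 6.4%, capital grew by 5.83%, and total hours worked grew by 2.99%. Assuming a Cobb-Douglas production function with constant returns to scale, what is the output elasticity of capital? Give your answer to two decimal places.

α = 0.28

gY = gA + α·gK + (1−α)·gL, so gY − gA − gL = α(gK − gL).
6.4 − 2.61 − 2.99 = α × (5.83 − 2.99).
0.8 = 2.84 α, so α = 0.2817.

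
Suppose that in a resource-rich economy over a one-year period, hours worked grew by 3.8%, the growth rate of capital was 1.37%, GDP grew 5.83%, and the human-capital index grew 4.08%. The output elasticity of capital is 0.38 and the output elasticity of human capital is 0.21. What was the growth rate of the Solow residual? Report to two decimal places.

Labor's share = 1 − 0.38 − 0.21 = 0.41.
Capital: 0.38 × 1.37 = 0.5206 pp.
The human-capital index: 0.21 × 4.08 = 0.8568 pp.
Hours worked: 0.41 × 3.8 = 1.558 pp.
TFP growth = 5.83 − 2.9354 = 2.8946%.

2.89%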